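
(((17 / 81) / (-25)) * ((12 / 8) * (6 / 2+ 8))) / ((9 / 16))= -1496 / 6075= -0.25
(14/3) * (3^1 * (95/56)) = 95/4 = 23.75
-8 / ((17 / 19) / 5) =-760 / 17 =-44.71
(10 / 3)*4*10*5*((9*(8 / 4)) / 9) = 4000 / 3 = 1333.33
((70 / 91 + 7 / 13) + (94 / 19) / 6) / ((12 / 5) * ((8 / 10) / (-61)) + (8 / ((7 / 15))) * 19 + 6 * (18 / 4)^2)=33733000 / 7074588573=0.00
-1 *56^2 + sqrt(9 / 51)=-3136 + sqrt(51) / 17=-3135.58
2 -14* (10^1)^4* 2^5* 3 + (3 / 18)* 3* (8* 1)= -13439994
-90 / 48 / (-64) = 15 / 512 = 0.03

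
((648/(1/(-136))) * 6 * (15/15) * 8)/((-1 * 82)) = 51587.12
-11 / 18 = -0.61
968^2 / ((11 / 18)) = 1533312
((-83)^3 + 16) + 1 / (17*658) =-571771.00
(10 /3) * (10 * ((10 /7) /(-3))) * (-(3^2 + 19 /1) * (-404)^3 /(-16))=16484816000 /9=1831646222.22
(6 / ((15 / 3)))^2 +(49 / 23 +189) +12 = 117628 / 575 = 204.57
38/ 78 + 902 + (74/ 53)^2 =99081937/ 109551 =904.44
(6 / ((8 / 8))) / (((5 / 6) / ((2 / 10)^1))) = 1.44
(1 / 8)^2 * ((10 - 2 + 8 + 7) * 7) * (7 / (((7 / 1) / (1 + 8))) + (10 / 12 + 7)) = 42.35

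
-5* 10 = -50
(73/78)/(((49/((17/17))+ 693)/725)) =52925/57876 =0.91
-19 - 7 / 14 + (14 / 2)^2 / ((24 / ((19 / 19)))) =-419 / 24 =-17.46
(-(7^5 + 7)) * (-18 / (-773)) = -302652 / 773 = -391.53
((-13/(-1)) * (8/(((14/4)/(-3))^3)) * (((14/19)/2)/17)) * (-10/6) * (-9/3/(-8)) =14040/15827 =0.89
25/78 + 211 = 16483/78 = 211.32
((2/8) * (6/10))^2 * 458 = 10.30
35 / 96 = 0.36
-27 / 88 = -0.31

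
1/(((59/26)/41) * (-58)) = -533/1711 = -0.31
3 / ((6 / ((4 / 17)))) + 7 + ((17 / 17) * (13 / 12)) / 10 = 14741 / 2040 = 7.23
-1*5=-5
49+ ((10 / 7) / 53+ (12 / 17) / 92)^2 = 1031117222858 / 21042693721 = 49.00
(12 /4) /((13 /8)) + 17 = 245 /13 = 18.85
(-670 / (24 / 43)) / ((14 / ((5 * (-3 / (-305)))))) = -14405 / 3416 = -4.22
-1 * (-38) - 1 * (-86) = 124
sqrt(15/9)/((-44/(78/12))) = -13 * sqrt(15)/264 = -0.19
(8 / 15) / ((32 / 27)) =9 / 20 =0.45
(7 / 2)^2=49 / 4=12.25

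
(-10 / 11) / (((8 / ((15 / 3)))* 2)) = -0.28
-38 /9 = -4.22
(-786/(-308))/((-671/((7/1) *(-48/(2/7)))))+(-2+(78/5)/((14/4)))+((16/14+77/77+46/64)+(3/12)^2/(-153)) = 1769088293/180686880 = 9.79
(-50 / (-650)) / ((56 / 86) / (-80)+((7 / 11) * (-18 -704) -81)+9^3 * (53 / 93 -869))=-293260 / 2415623132091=-0.00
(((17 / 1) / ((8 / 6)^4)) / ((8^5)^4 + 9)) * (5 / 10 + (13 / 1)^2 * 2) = 932229 / 590295810358705656320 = 0.00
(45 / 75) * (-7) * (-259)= 5439 / 5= 1087.80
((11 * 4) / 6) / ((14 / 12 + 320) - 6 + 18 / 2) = 44 / 1945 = 0.02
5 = 5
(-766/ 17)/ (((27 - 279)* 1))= 383/ 2142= 0.18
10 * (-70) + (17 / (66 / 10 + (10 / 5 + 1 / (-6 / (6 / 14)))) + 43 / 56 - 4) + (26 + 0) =-22574585 / 33432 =-675.24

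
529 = 529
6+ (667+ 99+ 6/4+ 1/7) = 10831/14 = 773.64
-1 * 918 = -918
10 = 10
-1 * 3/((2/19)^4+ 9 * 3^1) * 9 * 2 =-7037334/3518683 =-2.00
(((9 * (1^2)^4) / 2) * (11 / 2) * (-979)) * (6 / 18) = -32307 / 4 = -8076.75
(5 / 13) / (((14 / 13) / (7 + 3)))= 25 / 7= 3.57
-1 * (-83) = 83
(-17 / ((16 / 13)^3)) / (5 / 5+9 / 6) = -3.65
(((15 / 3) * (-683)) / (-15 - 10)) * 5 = 683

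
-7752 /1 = -7752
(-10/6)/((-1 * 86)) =5/258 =0.02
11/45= 0.24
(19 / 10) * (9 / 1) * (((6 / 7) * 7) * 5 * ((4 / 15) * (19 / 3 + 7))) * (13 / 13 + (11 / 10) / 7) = 73872 / 35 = 2110.63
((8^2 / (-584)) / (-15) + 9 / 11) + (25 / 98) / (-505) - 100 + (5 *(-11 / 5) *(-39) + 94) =50529012019 / 119221410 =423.82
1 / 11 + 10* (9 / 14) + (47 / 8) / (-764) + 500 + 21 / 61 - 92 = 11909714121 / 28708064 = 414.86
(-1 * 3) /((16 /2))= -3 /8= -0.38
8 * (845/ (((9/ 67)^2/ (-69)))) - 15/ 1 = -697950125/ 27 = -25850004.63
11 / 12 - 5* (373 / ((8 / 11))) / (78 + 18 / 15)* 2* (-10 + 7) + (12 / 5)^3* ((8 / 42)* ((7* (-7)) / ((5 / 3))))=1177731 / 10000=117.77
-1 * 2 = -2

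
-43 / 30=-1.43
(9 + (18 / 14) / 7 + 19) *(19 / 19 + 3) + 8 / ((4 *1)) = 5622 / 49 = 114.73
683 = 683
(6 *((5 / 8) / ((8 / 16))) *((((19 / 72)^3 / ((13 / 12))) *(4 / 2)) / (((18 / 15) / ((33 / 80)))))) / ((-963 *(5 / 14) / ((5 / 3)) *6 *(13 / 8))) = -2640715 / 60744992256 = -0.00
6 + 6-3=9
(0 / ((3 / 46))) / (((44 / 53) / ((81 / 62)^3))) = 0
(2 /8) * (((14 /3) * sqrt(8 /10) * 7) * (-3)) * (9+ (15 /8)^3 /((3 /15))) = -1052667 * sqrt(5) /2560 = -919.47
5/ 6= 0.83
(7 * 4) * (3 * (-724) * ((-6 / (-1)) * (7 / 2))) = -1277136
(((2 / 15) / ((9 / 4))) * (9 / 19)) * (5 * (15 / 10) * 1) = 4 / 19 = 0.21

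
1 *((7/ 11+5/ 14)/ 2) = 153/ 308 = 0.50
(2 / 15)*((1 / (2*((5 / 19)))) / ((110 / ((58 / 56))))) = 551 / 231000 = 0.00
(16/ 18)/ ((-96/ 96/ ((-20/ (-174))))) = -80/ 783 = -0.10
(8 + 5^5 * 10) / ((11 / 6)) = 187548 / 11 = 17049.82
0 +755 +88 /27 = 20473 /27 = 758.26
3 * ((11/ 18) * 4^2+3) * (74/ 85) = 1702/ 51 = 33.37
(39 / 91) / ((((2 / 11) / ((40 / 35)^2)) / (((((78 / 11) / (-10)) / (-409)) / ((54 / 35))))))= 208 / 60123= 0.00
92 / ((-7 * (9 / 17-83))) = 782 / 4907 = 0.16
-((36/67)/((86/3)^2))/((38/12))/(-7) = 486/16476439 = 0.00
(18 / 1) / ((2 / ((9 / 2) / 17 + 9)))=2835 / 34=83.38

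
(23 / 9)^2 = 529 / 81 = 6.53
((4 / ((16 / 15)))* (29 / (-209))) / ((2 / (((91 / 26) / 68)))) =-3045 / 227392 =-0.01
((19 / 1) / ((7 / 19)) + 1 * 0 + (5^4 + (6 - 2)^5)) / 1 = 11904 / 7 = 1700.57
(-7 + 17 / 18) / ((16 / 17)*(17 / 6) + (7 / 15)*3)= -545 / 366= -1.49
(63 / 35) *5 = 9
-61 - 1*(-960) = 899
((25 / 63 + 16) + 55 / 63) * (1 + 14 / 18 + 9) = 105536 / 567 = 186.13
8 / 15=0.53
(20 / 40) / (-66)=-1 / 132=-0.01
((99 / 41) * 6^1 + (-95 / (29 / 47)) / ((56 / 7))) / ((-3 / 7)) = 316799 / 28536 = 11.10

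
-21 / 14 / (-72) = 1 / 48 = 0.02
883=883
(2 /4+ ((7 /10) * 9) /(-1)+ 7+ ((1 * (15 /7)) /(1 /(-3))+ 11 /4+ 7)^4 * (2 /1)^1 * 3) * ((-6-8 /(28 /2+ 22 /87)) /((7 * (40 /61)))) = -69724748059371 /66690176000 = -1045.50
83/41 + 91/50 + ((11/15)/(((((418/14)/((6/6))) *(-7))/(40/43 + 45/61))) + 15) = 5773965691/306497550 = 18.84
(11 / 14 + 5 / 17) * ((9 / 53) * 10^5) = 115650000 / 6307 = 18336.77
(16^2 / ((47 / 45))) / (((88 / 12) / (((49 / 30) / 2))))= 14112 / 517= 27.30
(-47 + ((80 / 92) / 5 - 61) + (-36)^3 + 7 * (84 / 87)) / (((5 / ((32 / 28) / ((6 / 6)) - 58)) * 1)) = 12412411672 / 23345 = 531694.65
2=2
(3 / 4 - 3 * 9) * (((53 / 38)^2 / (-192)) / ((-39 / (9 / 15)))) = -19663 / 4805632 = -0.00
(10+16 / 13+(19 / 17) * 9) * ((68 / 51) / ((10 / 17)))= 1882 / 39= 48.26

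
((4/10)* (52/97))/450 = 52/109125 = 0.00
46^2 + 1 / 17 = 35973 / 17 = 2116.06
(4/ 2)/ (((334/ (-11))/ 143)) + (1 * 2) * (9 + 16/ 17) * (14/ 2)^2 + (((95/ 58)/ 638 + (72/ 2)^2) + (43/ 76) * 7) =1130143384604/ 499008191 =2264.78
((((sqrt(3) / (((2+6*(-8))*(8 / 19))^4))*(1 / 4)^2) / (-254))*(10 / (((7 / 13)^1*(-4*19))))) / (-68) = -445835*sqrt(3) / 70954823217840128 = -0.00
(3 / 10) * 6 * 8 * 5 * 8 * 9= 5184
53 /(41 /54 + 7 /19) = 54378 /1157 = 47.00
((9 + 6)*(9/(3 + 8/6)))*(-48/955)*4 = -15552/2483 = -6.26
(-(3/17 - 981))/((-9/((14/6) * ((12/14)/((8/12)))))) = -5558/17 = -326.94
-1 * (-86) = 86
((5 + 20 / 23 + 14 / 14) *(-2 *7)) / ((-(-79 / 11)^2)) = 3388 / 1817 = 1.86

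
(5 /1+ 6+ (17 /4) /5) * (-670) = -7939.50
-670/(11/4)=-2680/11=-243.64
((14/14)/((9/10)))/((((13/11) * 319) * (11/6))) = 20/12441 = 0.00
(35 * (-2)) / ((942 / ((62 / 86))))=-1085 / 20253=-0.05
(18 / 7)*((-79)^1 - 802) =-15858 / 7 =-2265.43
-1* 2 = -2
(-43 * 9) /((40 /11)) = -4257 /40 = -106.42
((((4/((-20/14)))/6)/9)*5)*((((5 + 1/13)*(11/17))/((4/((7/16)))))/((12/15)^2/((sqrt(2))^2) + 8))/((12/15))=-741125/52955136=-0.01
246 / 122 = 123 / 61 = 2.02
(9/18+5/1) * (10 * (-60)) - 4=-3304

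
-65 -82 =-147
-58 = -58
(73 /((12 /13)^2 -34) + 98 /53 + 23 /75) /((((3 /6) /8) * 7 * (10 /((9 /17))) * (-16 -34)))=6216222 /55205959375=0.00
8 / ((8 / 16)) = 16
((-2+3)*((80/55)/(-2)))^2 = 64/121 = 0.53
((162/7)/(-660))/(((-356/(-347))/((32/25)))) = -37476/856625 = -0.04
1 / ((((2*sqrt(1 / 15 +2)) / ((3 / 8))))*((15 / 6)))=3*sqrt(465) / 1240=0.05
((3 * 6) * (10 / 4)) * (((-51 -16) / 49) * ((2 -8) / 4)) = 9045 / 98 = 92.30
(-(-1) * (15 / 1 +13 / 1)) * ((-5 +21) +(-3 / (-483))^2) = 1658948 / 3703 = 448.00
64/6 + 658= 2006/3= 668.67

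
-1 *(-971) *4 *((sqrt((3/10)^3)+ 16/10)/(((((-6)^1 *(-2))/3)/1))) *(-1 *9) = -69912/5 - 26217 *sqrt(30)/100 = -15418.36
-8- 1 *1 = -9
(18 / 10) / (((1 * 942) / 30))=9 / 157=0.06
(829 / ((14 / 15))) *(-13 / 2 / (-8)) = 161655 / 224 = 721.67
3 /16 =0.19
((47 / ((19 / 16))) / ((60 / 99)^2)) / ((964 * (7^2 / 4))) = 51183 / 5609275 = 0.01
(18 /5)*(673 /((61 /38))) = 460332 /305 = 1509.29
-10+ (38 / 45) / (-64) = -10.01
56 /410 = 28 /205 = 0.14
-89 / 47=-1.89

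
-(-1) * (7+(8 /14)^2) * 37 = 13283 /49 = 271.08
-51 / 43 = -1.19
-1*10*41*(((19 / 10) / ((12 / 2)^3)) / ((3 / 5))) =-3895 / 648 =-6.01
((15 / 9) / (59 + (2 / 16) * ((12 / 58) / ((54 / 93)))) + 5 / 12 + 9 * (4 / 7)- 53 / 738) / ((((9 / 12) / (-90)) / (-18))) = 28104366300 / 2358853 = 11914.42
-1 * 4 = -4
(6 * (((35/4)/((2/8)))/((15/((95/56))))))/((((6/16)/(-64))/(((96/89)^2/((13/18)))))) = -672399360/102973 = -6529.86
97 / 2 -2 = 93 / 2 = 46.50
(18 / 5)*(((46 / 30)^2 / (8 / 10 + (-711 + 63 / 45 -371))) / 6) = -529 / 404925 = -0.00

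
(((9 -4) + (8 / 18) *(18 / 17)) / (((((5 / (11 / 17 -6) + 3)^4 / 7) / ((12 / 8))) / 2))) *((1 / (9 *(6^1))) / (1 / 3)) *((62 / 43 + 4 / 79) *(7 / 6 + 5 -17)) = -817326102044725 / 144279909411328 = -5.66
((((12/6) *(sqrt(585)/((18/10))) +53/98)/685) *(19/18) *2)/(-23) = -38 *sqrt(65)/85077-1007/13895910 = -0.00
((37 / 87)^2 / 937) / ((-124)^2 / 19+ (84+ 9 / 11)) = 286121 / 1325260986039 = 0.00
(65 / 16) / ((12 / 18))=6.09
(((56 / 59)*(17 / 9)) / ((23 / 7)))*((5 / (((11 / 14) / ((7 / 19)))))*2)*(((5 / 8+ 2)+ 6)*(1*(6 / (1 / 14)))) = 22857520 / 12331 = 1853.66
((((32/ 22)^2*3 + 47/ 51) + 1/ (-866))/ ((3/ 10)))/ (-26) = -194191295/ 208419354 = -0.93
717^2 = 514089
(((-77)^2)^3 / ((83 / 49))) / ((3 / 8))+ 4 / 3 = 328118767049.08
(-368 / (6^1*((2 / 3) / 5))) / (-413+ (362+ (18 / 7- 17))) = 1610 / 229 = 7.03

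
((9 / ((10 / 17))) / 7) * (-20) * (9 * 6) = -16524 / 7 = -2360.57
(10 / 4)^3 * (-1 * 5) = -625 / 8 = -78.12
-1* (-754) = 754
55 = 55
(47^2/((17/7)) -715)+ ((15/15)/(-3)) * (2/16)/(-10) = 793937/4080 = 194.59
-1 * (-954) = 954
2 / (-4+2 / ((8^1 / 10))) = -4 / 3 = -1.33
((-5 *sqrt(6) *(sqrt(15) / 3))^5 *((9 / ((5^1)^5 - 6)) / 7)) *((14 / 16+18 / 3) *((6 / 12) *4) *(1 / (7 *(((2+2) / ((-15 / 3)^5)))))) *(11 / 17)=1329345703125 *sqrt(10) / 10392508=404499.11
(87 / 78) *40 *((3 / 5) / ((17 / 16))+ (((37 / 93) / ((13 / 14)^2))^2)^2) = 367035815890489277888 / 13485619020727862541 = 27.22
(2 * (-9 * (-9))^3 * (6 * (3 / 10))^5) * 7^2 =3075343841682 / 3125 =984110029.34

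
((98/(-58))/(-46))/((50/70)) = 343/6670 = 0.05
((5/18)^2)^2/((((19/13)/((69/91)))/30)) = 71875/775656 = 0.09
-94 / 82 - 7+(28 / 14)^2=-170 / 41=-4.15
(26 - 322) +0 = -296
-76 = -76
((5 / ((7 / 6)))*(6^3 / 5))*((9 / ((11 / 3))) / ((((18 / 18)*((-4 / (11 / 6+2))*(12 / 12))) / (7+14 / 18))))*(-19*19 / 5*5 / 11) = 13450860 / 121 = 111164.13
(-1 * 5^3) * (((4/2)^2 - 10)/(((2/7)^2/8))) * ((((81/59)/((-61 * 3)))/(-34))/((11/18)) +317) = 15680884254000/673013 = 23299526.54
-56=-56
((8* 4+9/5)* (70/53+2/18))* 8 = 923416/2385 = 387.18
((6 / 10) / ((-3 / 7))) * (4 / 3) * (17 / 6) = -238 / 45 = -5.29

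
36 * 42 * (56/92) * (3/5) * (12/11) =762048/1265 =602.41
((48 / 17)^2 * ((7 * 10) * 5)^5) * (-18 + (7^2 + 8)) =471940560000000000 / 289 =1633012318339100.35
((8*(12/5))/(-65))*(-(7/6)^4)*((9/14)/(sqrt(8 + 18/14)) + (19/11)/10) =45619/482625 + 343*sqrt(455)/63375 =0.21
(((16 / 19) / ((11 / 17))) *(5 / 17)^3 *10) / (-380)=-1000 / 1147619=-0.00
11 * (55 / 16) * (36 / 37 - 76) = -209935 / 74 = -2836.96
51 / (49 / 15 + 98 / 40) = 3060 / 343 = 8.92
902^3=733870808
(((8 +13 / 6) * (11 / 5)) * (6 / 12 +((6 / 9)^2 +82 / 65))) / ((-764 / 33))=-2.13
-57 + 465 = 408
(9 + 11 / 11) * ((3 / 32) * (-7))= -105 / 16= -6.56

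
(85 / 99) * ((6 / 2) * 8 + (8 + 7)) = 1105 / 33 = 33.48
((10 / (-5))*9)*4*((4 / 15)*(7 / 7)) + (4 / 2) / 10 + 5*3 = -4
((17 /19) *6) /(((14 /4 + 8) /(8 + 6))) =2856 /437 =6.54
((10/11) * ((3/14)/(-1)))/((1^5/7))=-15/11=-1.36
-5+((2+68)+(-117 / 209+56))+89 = 43773 / 209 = 209.44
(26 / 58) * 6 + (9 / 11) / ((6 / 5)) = 2151 / 638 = 3.37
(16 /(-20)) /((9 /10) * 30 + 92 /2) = -4 /365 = -0.01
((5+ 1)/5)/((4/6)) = 1.80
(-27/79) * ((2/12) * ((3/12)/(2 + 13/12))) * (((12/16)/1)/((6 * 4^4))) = -27/11972608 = -0.00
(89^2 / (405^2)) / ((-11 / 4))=-31684 / 1804275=-0.02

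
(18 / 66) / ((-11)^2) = 3 / 1331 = 0.00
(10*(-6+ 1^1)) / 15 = -10 / 3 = -3.33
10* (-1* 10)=-100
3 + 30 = 33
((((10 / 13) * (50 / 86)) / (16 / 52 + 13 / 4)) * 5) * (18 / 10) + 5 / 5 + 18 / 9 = 6573 / 1591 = 4.13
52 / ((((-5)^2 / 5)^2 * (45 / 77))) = 4004 / 1125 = 3.56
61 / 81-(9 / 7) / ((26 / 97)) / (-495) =618467 / 810810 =0.76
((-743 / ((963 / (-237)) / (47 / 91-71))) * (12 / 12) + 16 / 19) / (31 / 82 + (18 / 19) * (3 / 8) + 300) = -391014333688 / 9124396645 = -42.85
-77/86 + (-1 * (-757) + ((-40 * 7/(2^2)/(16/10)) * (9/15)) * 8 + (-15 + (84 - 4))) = 52555/86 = 611.10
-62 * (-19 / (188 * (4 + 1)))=589 / 470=1.25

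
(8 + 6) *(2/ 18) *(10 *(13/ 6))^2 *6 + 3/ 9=4381.81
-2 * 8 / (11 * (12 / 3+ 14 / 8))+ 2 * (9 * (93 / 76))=209329 / 9614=21.77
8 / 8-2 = -1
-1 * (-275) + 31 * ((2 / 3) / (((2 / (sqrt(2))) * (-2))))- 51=224- 31 * sqrt(2) / 6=216.69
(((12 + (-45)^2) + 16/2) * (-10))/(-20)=2045/2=1022.50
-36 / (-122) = 18 / 61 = 0.30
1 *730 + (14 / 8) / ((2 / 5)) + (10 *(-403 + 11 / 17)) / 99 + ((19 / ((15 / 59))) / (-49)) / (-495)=34326214331 / 49480200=693.74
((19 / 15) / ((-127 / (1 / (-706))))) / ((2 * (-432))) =-19 / 1162019520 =-0.00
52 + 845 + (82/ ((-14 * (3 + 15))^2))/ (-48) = 1367114071/ 1524096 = 897.00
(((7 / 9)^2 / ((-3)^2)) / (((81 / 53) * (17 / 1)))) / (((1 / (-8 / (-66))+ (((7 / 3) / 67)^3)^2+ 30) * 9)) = 939681673971572 / 125038635302426747157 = 0.00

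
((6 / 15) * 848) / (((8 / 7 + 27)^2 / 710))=11800768 / 38809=304.07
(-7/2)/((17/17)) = -7/2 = -3.50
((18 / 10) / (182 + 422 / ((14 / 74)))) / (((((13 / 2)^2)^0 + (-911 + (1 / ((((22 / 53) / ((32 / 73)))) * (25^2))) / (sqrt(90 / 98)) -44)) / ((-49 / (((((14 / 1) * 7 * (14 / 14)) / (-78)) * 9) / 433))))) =-2411718903734765625 / 1643511485555729908592 -249169795875 * sqrt(5) / 205438935694466238574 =-0.00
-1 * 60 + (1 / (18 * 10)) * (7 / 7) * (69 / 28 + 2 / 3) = -906937 / 15120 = -59.98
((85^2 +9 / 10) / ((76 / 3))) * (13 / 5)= 2818101 / 3800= 741.61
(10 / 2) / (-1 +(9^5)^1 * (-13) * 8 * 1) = -5 / 6141097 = -0.00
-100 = -100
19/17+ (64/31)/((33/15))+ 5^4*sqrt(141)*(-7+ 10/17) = -47582.62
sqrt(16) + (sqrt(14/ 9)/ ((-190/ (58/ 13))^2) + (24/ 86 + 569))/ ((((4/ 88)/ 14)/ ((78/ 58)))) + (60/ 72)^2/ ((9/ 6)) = 8932 * sqrt(14)/ 117325 + 15878554919/ 67338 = 235804.06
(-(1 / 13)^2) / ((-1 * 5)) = 1 / 845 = 0.00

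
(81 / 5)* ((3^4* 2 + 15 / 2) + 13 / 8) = 110889 / 40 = 2772.22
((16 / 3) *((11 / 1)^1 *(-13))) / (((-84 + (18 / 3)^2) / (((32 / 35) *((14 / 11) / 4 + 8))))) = 12688 / 105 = 120.84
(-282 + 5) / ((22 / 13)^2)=-46813 / 484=-96.72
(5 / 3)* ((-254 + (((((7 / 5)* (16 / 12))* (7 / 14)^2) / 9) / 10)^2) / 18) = -462914951 / 19683000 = -23.52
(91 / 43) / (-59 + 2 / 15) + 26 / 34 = 470392 / 645473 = 0.73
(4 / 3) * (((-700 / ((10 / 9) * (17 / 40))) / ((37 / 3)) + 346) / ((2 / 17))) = 284068 / 111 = 2559.17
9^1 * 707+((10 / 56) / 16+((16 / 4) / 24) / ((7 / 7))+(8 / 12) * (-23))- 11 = 8516719 / 1344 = 6336.84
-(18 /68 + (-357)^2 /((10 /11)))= -11916504 /85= -140194.16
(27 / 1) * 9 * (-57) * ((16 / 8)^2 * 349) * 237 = -4582631052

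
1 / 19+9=172 / 19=9.05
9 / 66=3 / 22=0.14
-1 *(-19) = 19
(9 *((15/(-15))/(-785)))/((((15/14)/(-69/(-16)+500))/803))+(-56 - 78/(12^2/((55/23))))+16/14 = 8108625772/1895775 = 4277.21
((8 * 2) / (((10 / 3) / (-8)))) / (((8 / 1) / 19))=-91.20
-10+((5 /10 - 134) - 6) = -299 /2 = -149.50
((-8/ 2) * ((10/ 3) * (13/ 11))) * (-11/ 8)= 65/ 3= 21.67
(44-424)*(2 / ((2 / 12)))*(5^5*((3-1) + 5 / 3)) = -52250000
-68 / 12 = -17 / 3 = -5.67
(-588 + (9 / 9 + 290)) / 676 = -297 / 676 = -0.44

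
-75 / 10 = -15 / 2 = -7.50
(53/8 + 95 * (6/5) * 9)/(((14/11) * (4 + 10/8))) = 90871/588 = 154.54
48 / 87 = 16 / 29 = 0.55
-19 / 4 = -4.75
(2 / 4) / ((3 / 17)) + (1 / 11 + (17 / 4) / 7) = 3263 / 924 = 3.53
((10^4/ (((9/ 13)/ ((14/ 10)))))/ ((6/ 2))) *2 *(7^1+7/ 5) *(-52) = -5888711.11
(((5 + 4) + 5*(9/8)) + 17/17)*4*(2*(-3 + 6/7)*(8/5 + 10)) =-21750/7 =-3107.14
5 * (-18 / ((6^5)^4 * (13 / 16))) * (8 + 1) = -5 / 18337214398464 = -0.00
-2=-2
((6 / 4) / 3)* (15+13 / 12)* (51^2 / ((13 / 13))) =167331 / 8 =20916.38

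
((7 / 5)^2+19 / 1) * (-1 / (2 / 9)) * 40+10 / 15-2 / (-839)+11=-47333833 / 12585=-3761.13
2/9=0.22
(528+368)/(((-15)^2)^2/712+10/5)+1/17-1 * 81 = -60774240/884833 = -68.68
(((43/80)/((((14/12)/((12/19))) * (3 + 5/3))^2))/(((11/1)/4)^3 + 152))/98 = 1003104/2348449925255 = 0.00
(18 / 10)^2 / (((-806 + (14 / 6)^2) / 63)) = -45927 / 180125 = -0.25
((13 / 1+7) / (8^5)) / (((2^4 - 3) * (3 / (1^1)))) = 0.00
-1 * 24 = -24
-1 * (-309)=309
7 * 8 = 56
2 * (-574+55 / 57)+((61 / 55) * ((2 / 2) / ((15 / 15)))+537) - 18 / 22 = -608.78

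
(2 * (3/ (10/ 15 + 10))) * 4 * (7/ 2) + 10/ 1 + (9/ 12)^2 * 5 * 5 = 511/ 16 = 31.94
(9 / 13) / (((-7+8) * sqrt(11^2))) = 9 / 143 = 0.06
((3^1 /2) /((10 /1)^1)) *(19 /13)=57 /260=0.22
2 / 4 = 1 / 2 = 0.50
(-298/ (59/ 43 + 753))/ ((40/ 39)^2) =-9745047/ 25950400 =-0.38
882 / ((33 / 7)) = 2058 / 11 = 187.09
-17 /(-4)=17 /4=4.25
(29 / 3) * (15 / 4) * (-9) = -1305 / 4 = -326.25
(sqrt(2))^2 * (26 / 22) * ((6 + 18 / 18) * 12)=2184 / 11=198.55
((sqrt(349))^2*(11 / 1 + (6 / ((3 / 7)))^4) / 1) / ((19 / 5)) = 67055115 / 19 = 3529216.58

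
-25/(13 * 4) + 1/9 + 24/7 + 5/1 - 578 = -1867127/3276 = -569.94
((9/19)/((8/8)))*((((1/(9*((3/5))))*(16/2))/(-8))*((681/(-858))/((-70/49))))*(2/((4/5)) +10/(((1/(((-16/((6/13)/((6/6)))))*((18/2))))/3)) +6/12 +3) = 2477251/5434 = 455.88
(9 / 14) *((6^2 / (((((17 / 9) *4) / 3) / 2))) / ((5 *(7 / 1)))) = 0.53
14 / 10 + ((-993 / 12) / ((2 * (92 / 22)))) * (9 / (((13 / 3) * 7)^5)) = 16075028243441 / 11482191469840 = 1.40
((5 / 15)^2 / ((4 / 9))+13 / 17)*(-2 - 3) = -345 / 68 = -5.07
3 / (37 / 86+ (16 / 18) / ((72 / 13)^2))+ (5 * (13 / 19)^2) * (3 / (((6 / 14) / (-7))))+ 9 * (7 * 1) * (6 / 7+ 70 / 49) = 4127029 / 115159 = 35.84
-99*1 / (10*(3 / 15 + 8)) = -99 / 82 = -1.21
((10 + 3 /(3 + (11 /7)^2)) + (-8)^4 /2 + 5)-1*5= 551691 /268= 2058.55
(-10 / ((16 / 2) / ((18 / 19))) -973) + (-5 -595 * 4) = -127649 / 38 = -3359.18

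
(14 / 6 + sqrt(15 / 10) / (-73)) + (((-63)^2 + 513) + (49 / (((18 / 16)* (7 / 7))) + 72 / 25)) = 1019423 / 225 - sqrt(6) / 146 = 4530.75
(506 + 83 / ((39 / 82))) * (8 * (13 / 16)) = 13270 / 3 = 4423.33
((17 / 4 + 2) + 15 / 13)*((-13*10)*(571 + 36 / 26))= -14323925 / 26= -550920.19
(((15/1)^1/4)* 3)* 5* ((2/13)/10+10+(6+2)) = 52695/52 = 1013.37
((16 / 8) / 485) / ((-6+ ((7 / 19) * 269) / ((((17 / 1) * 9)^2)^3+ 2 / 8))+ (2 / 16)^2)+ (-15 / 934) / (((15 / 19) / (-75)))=257941583083861657038229 / 169141261748108079987390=1.53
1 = 1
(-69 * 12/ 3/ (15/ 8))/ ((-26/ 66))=24288/ 65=373.66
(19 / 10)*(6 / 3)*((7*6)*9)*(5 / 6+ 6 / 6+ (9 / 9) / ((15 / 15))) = 4069.80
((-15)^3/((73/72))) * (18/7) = -4374000/511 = -8559.69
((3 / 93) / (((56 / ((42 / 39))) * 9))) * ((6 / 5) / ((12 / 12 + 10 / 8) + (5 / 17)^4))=167042 / 4559072505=0.00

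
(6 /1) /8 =3 /4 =0.75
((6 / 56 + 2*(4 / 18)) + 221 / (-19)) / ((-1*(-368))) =-53051 / 1761984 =-0.03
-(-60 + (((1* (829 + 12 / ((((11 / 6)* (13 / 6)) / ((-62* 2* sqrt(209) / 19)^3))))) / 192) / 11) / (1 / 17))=112627 / 2112 + 72928368* sqrt(209) / 51623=20476.65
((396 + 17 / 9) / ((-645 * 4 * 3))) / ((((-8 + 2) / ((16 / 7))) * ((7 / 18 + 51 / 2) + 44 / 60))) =3581 / 4868073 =0.00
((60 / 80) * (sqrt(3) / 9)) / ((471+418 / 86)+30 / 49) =0.00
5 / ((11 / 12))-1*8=-2.55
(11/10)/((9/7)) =77/90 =0.86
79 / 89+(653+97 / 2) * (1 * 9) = 1123961 / 178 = 6314.39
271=271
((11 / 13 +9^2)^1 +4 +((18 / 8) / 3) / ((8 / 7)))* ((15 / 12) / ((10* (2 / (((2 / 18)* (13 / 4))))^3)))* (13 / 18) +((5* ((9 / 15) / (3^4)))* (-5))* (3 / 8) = -0.02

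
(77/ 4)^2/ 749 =847/ 1712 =0.49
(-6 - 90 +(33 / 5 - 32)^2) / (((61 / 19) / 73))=19042123 / 1525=12486.64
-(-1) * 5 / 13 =5 / 13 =0.38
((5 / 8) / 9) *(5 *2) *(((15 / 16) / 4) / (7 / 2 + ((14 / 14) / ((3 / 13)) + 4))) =125 / 9088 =0.01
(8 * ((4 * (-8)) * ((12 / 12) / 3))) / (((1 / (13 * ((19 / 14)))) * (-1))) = 31616 / 21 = 1505.52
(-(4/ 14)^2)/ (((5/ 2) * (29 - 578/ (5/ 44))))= 8/ 1239063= 0.00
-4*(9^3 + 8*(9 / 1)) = -3204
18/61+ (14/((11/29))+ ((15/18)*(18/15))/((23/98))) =639930/15433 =41.47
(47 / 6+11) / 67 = 113 / 402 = 0.28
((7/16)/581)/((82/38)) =19/54448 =0.00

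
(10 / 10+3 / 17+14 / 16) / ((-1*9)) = -31 / 136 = -0.23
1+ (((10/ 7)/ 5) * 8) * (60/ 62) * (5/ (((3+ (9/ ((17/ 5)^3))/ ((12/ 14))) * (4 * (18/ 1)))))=21881653/ 20899053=1.05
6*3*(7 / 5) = 126 / 5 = 25.20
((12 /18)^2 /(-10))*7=-14 /45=-0.31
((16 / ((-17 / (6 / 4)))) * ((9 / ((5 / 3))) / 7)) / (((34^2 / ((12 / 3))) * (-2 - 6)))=81 / 171955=0.00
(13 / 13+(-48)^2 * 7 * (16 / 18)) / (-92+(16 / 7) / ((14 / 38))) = -702513 / 4204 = -167.11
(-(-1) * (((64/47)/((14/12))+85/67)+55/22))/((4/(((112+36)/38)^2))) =297895769/15915046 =18.72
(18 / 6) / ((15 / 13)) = 13 / 5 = 2.60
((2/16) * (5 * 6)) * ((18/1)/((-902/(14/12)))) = -0.09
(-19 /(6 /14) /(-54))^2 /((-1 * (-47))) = 17689 /1233468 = 0.01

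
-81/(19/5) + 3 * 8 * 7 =2787/19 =146.68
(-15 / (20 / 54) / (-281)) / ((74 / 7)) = 567 / 41588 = 0.01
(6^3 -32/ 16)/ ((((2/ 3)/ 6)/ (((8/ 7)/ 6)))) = 2568/ 7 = 366.86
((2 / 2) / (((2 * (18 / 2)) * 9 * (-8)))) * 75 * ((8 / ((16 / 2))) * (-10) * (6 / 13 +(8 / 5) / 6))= 1775 / 4212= 0.42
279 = 279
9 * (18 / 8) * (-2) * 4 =-162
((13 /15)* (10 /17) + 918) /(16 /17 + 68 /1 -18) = 23422 /1299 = 18.03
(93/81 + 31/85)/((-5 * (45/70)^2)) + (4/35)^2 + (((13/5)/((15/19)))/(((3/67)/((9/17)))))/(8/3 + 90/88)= 12832046188/1304709525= 9.84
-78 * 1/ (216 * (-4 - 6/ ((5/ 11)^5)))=40625/ 35237016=0.00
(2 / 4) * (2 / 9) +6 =55 / 9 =6.11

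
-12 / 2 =-6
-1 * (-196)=196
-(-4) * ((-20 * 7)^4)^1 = 1536640000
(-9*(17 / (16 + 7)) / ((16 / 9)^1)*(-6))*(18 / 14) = 28.87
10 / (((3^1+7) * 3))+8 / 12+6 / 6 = 2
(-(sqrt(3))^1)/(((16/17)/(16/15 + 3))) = -1037 * sqrt(3)/240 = -7.48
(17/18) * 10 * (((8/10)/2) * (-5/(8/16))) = -340/9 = -37.78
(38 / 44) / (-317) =-0.00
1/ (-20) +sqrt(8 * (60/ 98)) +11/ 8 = 3.54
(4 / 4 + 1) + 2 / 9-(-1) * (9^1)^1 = 101 / 9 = 11.22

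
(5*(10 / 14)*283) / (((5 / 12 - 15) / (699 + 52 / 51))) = -40413532 / 833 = -48515.64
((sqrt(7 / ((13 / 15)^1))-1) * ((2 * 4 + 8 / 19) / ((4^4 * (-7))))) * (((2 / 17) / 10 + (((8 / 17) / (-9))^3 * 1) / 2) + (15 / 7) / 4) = 274481503 / 106702341984-274481503 * sqrt(1365) / 1387130445792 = -0.00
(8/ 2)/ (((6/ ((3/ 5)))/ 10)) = 4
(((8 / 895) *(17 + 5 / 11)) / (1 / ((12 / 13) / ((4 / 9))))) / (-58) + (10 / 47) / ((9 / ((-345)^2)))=490853496658 / 174443555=2813.82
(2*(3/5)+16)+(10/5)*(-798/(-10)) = 884/5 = 176.80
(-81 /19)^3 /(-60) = 177147 /137180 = 1.29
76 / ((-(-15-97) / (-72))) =-342 / 7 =-48.86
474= 474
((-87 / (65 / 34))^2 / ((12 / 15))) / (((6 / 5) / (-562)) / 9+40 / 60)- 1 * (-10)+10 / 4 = 3699893551 / 949442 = 3896.91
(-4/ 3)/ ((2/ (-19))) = 38/ 3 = 12.67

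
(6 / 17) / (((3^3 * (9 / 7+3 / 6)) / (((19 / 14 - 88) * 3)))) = -2426 / 1275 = -1.90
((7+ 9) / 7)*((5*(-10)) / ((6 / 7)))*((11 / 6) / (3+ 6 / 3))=-48.89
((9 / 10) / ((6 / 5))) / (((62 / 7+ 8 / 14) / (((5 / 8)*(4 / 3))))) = 35 / 528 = 0.07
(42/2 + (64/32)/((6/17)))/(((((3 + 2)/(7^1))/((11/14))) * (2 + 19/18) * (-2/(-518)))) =12432/5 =2486.40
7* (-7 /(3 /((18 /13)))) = -294 /13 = -22.62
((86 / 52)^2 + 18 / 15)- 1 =9921 / 3380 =2.94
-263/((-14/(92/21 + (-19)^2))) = 2017999/294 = 6863.94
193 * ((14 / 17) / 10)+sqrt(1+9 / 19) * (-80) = 1351 / 85 - 160 * sqrt(133) / 19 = -81.22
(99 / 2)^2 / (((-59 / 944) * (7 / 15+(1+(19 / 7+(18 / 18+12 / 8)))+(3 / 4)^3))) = -263450880 / 47731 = -5519.49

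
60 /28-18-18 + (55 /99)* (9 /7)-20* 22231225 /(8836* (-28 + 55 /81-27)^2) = -50.20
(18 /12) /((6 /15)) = 15 /4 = 3.75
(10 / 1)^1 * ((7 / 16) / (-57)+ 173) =788845 / 456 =1729.92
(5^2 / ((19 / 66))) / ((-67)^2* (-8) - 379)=-550 / 229843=-0.00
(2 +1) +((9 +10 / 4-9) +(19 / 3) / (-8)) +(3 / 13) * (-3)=1253 / 312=4.02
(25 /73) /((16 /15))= 0.32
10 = 10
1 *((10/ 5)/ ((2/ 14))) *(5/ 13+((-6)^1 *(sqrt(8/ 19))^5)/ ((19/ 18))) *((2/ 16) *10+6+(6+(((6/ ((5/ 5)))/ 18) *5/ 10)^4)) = 46235/ 648 - 7693504 *sqrt(38)/ 390963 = -49.96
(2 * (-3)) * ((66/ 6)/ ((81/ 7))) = -5.70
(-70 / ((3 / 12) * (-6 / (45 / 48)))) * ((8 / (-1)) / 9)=-350 / 9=-38.89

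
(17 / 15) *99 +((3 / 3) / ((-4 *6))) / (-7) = 94253 / 840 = 112.21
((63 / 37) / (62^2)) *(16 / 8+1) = 189 / 142228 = 0.00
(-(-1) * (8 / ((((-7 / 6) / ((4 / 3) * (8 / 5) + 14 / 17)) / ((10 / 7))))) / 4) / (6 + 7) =-464 / 833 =-0.56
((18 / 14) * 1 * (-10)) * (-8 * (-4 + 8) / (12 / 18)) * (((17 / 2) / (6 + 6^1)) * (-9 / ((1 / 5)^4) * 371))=-912262500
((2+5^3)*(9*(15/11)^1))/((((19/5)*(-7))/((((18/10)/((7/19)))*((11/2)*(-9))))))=1388745/98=14170.87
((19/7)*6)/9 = 38/21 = 1.81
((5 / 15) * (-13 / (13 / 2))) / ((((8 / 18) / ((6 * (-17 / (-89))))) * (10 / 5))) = -0.86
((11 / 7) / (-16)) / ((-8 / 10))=55 / 448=0.12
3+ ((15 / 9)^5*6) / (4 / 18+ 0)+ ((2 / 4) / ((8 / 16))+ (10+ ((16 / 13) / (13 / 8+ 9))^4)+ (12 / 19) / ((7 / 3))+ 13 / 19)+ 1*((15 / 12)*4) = 655268172489485207 / 1784609754598125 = 367.18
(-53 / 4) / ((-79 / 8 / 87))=9222 / 79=116.73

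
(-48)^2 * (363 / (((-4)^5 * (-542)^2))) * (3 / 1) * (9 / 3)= -29403 / 1175056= -0.03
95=95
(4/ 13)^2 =0.09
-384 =-384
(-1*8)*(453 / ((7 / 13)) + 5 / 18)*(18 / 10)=-424148 / 35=-12118.51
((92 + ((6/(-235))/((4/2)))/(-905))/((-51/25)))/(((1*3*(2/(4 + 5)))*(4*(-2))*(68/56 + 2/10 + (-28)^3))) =-684813605/1777704183032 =-0.00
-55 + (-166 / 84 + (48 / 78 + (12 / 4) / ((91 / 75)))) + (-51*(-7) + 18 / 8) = 333455 / 1092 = 305.36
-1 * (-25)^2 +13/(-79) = -49388/79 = -625.16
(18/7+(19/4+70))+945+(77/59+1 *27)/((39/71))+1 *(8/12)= 69229037/64428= 1074.52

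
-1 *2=-2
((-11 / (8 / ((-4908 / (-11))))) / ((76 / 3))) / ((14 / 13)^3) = -8087157 / 417088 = -19.39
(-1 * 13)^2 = 169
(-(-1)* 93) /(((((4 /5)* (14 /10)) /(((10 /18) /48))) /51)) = 65875 /1344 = 49.01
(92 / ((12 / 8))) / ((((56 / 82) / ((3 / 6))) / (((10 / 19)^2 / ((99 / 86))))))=8109800 / 750519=10.81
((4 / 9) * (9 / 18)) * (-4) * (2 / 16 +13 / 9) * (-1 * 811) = 91643 / 81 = 1131.40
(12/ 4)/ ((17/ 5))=15/ 17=0.88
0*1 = 0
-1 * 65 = -65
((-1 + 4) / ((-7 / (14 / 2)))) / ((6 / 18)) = -9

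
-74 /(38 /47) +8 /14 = -12097 /133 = -90.95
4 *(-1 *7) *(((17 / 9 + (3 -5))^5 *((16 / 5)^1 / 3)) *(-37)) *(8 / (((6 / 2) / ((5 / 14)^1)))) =-9472 / 531441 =-0.02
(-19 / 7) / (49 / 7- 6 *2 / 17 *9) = -323 / 77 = -4.19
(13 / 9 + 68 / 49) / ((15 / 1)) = 1249 / 6615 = 0.19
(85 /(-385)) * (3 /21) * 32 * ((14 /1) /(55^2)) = -0.00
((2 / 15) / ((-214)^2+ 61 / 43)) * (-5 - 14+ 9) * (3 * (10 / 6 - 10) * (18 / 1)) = 0.01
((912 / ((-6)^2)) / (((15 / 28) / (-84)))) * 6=-119168 / 5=-23833.60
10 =10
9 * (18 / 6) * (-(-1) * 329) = 8883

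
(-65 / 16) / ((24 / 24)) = -65 / 16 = -4.06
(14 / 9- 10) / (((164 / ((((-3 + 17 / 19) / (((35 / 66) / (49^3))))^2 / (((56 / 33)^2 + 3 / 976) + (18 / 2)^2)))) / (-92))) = 855600954784642547712 / 69452513873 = 12319222258.09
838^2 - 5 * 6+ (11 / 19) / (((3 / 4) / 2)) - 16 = 40025374 / 57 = 702199.54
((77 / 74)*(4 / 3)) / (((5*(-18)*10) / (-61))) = 4697 / 49950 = 0.09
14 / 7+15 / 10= 7 / 2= 3.50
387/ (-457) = -387/ 457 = -0.85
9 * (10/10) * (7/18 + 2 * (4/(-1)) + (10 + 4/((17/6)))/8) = -3785/68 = -55.66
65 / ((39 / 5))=25 / 3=8.33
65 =65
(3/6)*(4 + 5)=9/2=4.50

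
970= 970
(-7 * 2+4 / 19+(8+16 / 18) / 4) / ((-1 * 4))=989 / 342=2.89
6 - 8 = -2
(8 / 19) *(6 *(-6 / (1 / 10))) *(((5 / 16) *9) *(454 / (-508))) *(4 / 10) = 367740 / 2413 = 152.40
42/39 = 14/13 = 1.08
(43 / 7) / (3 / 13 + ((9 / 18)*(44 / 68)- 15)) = -19006 / 44695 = -0.43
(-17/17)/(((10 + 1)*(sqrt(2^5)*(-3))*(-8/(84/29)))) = -0.00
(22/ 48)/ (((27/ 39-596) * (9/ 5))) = -715/ 1671624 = -0.00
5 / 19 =0.26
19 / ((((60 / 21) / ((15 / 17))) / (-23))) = -9177 / 68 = -134.96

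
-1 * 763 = -763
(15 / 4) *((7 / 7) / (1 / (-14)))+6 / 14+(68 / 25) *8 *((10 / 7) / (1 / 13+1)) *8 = 87637 / 490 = 178.85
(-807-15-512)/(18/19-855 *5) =25346/81207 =0.31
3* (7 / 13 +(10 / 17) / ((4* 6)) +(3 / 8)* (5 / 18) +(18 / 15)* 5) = 70725 / 3536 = 20.00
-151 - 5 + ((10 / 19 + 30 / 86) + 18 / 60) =-154.82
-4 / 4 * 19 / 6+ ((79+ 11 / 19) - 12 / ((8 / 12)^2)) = 5633 / 114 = 49.41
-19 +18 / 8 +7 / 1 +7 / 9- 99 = -3887 / 36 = -107.97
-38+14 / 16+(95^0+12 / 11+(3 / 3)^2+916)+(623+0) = 132437 / 88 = 1504.97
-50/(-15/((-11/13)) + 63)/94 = -275/41736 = -0.01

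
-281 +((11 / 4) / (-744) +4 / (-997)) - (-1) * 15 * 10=-388709303 / 2967072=-131.01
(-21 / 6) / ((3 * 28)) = -1 / 24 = -0.04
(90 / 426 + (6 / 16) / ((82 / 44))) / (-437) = -4803 / 5088428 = -0.00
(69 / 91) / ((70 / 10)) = 69 / 637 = 0.11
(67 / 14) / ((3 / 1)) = 67 / 42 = 1.60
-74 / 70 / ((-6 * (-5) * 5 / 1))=-37 / 5250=-0.01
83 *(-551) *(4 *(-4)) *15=10975920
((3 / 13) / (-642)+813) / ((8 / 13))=2261765 / 1712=1321.12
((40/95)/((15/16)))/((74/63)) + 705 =2479419/3515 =705.38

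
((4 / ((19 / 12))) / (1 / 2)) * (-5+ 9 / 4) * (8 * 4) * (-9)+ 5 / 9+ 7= 685580 / 171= 4009.24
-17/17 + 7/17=-0.59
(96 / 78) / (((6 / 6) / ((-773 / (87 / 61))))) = -754448 / 1131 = -667.06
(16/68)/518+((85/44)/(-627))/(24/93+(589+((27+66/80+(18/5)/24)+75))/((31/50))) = 0.00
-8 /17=-0.47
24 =24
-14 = -14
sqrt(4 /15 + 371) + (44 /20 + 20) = sqrt(83535) /15 + 111 /5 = 41.47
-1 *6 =-6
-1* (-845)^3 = 603351125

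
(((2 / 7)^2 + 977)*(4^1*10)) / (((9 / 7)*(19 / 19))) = 638360 / 21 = 30398.10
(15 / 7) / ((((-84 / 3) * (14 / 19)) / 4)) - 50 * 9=-308985 / 686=-450.42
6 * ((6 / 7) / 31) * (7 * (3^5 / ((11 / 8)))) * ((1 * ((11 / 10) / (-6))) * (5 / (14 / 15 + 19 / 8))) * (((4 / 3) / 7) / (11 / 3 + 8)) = -559872 / 603043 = -0.93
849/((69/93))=1144.30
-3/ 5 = -0.60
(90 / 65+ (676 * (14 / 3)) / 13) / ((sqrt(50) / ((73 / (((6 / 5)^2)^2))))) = 43425875 * sqrt(2) / 50544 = 1215.05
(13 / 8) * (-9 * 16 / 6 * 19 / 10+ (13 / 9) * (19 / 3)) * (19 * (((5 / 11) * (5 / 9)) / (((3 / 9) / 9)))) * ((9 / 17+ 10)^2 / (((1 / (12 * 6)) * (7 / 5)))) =-139090782025 / 3179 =-43752998.44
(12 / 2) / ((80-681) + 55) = -1 / 91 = -0.01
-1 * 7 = -7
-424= -424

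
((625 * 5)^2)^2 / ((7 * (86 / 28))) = 190734863281250 / 43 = 4435694494912.79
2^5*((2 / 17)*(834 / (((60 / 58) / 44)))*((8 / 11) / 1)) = 8255488 / 85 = 97123.39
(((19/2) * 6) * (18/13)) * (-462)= -474012/13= -36462.46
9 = 9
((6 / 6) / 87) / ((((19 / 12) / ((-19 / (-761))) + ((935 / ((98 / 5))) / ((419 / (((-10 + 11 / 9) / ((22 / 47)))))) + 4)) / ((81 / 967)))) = 4989033 / 338273679154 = 0.00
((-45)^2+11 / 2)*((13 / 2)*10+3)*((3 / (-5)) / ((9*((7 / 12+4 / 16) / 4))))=-1104592 / 25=-44183.68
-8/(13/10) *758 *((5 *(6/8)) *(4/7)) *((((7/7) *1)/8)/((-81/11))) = 416900/2457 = 169.68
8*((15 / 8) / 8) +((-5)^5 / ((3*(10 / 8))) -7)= -20123 / 24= -838.46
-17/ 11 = -1.55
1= 1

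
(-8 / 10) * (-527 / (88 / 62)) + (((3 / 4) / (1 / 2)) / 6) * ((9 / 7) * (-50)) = 216343 / 770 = 280.96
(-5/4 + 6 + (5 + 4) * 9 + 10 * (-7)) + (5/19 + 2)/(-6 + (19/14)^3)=11025217/729980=15.10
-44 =-44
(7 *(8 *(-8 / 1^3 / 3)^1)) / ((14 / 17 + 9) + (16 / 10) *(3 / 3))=-38080 / 2913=-13.07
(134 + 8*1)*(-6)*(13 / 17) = -11076 / 17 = -651.53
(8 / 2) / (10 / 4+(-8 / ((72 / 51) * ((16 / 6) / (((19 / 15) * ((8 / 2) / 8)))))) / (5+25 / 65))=1.78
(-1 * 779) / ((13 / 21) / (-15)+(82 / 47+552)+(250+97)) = -11533095 / 13334914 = -0.86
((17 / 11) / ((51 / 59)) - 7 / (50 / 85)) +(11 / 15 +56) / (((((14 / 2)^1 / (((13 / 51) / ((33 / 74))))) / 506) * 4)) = 203547559 / 353430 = 575.92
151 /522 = 0.29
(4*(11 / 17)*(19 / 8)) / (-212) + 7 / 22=22929 / 79288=0.29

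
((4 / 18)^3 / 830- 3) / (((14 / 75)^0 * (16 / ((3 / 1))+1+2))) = -907601 / 2521125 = -0.36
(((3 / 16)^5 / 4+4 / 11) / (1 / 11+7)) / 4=16779889 / 1308622848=0.01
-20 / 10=-2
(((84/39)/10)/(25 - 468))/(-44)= 7/633490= 0.00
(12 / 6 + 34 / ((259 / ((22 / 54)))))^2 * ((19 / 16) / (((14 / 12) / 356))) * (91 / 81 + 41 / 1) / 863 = 594882939721600 / 7976266506243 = 74.58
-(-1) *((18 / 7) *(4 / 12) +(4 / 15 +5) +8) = 1483 / 105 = 14.12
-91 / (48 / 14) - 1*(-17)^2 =-7573 / 24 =-315.54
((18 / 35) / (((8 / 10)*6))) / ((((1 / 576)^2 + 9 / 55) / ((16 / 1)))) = 218972160 / 20902273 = 10.48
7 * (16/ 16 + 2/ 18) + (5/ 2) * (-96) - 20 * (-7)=-830/ 9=-92.22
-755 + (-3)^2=-746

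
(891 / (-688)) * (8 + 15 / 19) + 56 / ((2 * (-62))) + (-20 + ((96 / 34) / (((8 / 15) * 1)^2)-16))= -261146239 / 6888944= -37.91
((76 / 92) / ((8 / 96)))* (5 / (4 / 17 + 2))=510 / 23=22.17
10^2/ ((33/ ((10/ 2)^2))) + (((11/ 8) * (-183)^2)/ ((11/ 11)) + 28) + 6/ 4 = 12184295/ 264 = 46152.63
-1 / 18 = -0.06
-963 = -963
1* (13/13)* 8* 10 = 80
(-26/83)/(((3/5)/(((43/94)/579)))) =-2795/6776037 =-0.00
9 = 9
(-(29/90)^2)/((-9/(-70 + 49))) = -0.24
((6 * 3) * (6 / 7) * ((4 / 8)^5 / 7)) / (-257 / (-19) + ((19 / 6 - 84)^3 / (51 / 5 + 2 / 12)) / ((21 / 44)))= -4307661 / 6675357047632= -0.00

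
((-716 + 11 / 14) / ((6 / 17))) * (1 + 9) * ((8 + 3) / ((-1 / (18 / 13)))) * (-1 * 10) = -280864650 / 91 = -3086424.73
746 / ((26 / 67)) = 24991 / 13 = 1922.38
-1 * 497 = -497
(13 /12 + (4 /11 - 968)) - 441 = -185797 /132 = -1407.55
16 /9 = 1.78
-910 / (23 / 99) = -90090 / 23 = -3916.96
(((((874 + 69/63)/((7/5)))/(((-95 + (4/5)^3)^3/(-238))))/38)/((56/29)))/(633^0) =88475205078125/36814671638509464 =0.00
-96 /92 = -24 /23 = -1.04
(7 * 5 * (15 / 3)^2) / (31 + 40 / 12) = 2625 / 103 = 25.49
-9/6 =-3/2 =-1.50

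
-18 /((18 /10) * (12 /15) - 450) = 25 /623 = 0.04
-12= -12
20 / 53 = 0.38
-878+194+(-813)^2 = 660285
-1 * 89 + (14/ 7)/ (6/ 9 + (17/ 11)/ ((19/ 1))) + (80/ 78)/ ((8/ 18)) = -512261/ 6097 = -84.02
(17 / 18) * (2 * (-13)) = -221 / 9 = -24.56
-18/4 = -9/2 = -4.50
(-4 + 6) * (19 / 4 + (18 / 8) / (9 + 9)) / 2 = 39 / 8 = 4.88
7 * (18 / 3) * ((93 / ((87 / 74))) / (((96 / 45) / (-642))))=-115978905 / 116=-999818.15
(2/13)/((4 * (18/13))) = 1/36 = 0.03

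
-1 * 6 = -6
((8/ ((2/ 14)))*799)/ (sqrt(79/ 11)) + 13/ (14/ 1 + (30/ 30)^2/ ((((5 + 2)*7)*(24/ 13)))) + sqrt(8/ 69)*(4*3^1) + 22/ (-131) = 16701.04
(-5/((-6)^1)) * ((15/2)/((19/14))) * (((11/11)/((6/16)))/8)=175/114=1.54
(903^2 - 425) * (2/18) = 814984/9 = 90553.78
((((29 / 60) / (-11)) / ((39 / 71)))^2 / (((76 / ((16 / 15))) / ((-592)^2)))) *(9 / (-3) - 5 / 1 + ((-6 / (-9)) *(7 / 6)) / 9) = -238097121436736 / 955931959125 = -249.07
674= 674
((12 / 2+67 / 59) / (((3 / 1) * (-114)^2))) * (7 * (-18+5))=-38311 / 2300292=-0.02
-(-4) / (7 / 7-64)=-4 / 63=-0.06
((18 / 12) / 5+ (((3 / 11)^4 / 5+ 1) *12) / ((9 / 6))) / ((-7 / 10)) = -11.87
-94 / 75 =-1.25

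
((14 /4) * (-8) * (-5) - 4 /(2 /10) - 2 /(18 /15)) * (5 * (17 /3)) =30175 /9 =3352.78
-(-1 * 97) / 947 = 97 / 947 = 0.10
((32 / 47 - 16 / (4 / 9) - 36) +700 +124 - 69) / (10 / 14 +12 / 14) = 224931 / 517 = 435.07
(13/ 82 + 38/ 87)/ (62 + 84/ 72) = 4247/ 450631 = 0.01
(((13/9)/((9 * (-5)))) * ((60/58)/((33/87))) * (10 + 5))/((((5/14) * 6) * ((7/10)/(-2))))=520/297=1.75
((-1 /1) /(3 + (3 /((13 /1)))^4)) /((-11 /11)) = 28561 /85764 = 0.33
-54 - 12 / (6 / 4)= -62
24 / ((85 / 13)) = 312 / 85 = 3.67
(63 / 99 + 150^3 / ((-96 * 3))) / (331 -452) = 515597 / 5324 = 96.84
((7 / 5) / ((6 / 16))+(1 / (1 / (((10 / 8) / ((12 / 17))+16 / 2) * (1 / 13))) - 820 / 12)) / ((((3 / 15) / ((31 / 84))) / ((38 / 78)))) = -117332923 / 2044224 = -57.40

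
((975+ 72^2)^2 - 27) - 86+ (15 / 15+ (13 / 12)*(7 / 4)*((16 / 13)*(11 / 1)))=113799584 / 3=37933194.67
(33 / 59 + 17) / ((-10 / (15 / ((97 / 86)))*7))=-19092 / 5723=-3.34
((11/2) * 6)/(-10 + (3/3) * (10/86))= -1419/425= -3.34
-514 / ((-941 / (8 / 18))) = 2056 / 8469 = 0.24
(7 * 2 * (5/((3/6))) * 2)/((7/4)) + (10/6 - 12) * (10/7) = 3050/21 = 145.24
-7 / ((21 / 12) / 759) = -3036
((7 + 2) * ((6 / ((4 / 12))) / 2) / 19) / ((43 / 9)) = 729 / 817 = 0.89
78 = 78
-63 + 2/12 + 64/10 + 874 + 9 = 24797/30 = 826.57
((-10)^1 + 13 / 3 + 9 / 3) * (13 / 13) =-8 / 3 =-2.67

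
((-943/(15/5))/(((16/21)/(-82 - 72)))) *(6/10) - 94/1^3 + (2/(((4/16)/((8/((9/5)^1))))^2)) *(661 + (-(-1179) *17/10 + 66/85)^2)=2379948570212159/936360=2541702518.49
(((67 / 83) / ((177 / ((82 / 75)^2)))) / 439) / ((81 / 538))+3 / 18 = 979979625983 / 5876969276250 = 0.17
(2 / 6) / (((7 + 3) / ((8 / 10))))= 2 / 75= 0.03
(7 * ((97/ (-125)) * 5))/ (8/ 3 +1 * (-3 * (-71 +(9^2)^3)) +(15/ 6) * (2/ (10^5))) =1629600/ 95646439997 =0.00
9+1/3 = 28/3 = 9.33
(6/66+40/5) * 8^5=2916352/11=265122.91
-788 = -788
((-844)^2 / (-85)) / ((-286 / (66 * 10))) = 4274016 / 221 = 19339.44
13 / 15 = 0.87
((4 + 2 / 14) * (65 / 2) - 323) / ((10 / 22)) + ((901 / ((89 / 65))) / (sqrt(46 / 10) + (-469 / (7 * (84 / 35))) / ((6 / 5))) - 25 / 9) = -347582230594801 / 779871630510 - 303600960 * sqrt(115) / 1237891477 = -448.32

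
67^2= 4489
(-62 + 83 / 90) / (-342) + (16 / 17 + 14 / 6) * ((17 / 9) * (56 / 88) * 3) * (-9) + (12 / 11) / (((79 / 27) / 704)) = 4183007993 / 26747820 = 156.39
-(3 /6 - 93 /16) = 85 /16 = 5.31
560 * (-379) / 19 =-212240 / 19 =-11170.53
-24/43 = -0.56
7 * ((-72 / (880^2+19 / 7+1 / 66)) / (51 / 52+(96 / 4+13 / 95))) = -1150269120 / 44392963262941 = -0.00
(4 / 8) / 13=1 / 26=0.04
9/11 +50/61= 1099/671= 1.64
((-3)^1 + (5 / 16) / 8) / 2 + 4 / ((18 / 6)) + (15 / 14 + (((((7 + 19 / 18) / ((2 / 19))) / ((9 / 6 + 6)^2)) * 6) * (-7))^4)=6345364595759911747 / 595213920000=10660645.50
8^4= 4096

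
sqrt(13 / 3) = sqrt(39) / 3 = 2.08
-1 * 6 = -6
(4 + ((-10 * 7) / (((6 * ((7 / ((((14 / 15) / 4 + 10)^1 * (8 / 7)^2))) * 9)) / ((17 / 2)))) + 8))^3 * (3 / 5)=-46175546701376 / 104205837015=-443.12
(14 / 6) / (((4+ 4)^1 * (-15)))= -7 / 360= -0.02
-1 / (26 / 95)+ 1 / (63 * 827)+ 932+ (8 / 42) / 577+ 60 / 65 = 726334947623 / 781619202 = 929.27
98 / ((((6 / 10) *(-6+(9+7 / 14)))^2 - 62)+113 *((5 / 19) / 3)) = -558600 / 271763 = -2.06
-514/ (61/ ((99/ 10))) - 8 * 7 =-139.42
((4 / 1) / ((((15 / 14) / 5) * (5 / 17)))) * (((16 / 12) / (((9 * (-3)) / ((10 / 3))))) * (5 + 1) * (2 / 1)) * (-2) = 60928 / 243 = 250.73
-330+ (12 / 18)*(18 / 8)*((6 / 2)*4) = -312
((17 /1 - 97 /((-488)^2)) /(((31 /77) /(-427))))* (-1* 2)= 36059.97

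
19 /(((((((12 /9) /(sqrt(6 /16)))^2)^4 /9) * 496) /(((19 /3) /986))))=575550603 /131279970369536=0.00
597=597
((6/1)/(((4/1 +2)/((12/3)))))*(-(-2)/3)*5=40/3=13.33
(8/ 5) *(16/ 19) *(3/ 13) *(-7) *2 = -5376/ 1235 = -4.35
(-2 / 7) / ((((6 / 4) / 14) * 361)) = -8 / 1083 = -0.01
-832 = -832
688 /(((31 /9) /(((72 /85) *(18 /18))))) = 169.19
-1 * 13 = -13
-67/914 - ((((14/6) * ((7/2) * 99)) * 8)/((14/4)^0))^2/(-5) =38237211601/4570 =8367004.73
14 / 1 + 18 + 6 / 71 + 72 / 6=3130 / 71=44.08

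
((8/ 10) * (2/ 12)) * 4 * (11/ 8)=11/ 15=0.73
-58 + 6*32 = 134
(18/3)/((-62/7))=-21/31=-0.68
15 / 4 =3.75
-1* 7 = -7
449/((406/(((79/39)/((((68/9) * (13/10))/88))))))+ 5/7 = 12122015/583219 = 20.78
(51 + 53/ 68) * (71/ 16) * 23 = 5749793/ 1088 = 5284.74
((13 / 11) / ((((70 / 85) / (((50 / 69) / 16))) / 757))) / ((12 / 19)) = 79466075 / 1020096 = 77.90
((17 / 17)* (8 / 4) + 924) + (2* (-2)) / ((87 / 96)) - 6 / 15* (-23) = 134964 / 145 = 930.79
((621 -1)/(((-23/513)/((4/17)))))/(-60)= 21204/391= 54.23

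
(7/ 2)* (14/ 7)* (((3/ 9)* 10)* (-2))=-46.67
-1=-1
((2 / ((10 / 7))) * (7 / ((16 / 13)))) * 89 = 56693 / 80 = 708.66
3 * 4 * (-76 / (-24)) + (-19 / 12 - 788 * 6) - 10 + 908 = -45523 / 12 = -3793.58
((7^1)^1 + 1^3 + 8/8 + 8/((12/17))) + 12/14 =445/21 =21.19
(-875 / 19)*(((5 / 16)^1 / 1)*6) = -13125 / 152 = -86.35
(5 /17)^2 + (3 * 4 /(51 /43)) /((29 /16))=47509 /8381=5.67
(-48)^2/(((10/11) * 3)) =4224/5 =844.80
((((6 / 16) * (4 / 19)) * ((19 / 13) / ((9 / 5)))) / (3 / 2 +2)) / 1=5 / 273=0.02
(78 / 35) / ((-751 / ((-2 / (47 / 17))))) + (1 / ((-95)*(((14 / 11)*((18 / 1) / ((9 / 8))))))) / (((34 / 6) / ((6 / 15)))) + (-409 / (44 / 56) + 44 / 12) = -544501681212593 / 1053446024400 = -516.88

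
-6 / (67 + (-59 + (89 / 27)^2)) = -4374 / 13753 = -0.32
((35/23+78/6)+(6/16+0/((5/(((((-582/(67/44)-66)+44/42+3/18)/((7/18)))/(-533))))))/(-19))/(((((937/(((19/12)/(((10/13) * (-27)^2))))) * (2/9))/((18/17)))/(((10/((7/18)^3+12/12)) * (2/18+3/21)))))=608388/1218170275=0.00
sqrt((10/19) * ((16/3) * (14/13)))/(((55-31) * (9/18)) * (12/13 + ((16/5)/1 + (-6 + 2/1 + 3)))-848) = -0.00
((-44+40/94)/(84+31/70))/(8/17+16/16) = -487424/1389085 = -0.35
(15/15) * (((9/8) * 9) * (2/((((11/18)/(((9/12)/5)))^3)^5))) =239299329230617529590083/16708992677662604000000000000000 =0.00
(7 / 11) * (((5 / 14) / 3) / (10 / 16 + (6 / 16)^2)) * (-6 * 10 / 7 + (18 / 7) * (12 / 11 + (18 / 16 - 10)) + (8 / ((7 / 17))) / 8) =-46040 / 17787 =-2.59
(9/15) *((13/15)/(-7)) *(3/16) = -39/2800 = -0.01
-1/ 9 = -0.11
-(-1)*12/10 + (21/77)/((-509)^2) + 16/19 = 552879139/270739645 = 2.04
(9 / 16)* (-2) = -9 / 8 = -1.12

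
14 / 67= 0.21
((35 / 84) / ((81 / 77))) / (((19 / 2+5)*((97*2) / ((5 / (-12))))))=-1925 / 32810832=-0.00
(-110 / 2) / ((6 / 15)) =-275 / 2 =-137.50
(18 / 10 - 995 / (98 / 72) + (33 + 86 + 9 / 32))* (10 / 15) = -4781923 / 11760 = -406.63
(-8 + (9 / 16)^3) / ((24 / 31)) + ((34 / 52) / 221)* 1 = -167803169 / 16613376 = -10.10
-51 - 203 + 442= 188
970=970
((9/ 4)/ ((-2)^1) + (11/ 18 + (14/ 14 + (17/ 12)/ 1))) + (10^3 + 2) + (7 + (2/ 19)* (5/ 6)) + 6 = 1391243/ 1368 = 1016.99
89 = 89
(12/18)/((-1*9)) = -2/27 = -0.07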